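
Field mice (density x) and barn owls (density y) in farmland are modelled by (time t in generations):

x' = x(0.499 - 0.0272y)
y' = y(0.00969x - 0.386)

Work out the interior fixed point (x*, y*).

x* ≈ 39.8, y* ≈ 18.3

Set dy/dt = 0 with y > 0: 0.00969x - 0.386 = 0, so x* = 0.386/0.00969 = 39.8.
Set dx/dt = 0 with x > 0: 0.499 - 0.0272y = 0, so y* = 0.499/0.0272 = 18.3.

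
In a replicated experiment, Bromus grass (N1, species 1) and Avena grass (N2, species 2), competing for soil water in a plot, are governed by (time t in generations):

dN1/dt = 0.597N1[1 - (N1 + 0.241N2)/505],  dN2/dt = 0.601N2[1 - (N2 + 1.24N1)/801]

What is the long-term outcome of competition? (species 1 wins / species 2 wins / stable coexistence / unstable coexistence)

Compare the nullcline intercepts: K1/α12 = 505/0.241 = 2100 > K2 = 801; K2/α21 = 801/1.24 = 646 > K1 = 505.
Since both inequalities hold, each species can invade when rare, so the interior equilibrium is stable.

stable coexistence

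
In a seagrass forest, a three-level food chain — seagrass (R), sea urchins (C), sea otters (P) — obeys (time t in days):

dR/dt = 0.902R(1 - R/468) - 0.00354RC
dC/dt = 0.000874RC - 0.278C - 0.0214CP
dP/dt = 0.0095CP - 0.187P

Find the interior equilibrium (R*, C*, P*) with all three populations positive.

R* ≈ 432, C* ≈ 19.7, P* ≈ 4.65

From dP/dt = 0: 0.0095C* = 0.187, so C* = 19.7.
From dR/dt = 0: 0.902(1 - R*/468) = 0.00354·19.7, giving R* = 468·(1 - 0.0773) = 432.
From dC/dt = 0: 0.000874·432 - 0.278 = 0.0214P*, so P* = 0.0994/0.0214 = 4.65.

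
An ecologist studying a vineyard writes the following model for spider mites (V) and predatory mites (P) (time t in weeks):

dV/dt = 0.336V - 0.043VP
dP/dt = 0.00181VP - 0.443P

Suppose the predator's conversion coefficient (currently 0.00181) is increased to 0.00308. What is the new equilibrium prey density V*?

At the interior fixed point, setting dP/dt = 0 with P > 0 fixes V* = (predator death rate)/(VP coefficient) — independent of the other coefficients.
With the change, V* = 0.443/0.00308 = 144; it falls from 245.

V* ≈ 144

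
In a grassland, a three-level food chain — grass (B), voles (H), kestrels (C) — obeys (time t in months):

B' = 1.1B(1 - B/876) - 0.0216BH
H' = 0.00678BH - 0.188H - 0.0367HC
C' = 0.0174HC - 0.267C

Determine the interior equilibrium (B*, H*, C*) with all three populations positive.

From dC/dt = 0: 0.0174H* = 0.267, so H* = 15.3.
From dB/dt = 0: 1.1(1 - B*/876) = 0.0216·15.3, giving B* = 876·(1 - 0.301) = 612.
From dH/dt = 0: 0.00678·612 - 0.188 = 0.0367C*, so C* = 3.96/0.0367 = 108.

B* ≈ 612, H* ≈ 15.3, C* ≈ 108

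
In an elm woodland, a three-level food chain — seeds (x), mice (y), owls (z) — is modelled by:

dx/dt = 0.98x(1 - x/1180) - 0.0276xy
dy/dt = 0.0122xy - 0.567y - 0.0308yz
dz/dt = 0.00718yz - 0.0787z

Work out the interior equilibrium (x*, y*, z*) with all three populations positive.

x* ≈ 816, y* ≈ 11, z* ≈ 305

From dz/dt = 0: 0.00718y* = 0.0787, so y* = 11.
From dx/dt = 0: 0.98(1 - x*/1180) = 0.0276·11, giving x* = 1180·(1 - 0.309) = 816.
From dy/dt = 0: 0.0122·816 - 0.567 = 0.0308z*, so z* = 9.38/0.0308 = 305.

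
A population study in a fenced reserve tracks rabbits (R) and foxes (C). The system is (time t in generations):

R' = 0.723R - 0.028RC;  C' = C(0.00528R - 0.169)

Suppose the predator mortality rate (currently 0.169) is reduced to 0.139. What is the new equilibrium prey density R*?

At the interior fixed point, setting dC/dt = 0 with C > 0 fixes R* = (predator death rate)/(RC coefficient) — independent of the other coefficients.
With the change, R* = 0.139/0.00528 = 26.3; it falls from 32.

R* ≈ 26.3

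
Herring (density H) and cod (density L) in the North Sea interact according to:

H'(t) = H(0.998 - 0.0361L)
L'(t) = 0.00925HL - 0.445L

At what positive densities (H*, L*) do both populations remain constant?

Set dL/dt = 0 with L > 0: 0.00925H - 0.445 = 0, so H* = 0.445/0.00925 = 48.1.
Set dH/dt = 0 with H > 0: 0.998 - 0.0361L = 0, so L* = 0.998/0.0361 = 27.6.

H* ≈ 48.1, L* ≈ 27.6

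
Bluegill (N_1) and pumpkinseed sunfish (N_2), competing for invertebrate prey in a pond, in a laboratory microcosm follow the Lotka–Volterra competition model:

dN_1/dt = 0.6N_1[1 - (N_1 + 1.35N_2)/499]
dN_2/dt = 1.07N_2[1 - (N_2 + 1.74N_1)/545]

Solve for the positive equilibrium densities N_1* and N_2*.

N_1* ≈ 176, N_2* ≈ 240

Setting both brackets to zero gives the nullclines N_1 + 1.35N_2 = 499 and 1.74N_1 + N_2 = 545.
Substituting N_2 = 545 - 1.74N_1 into the first: N_1(1 - 1.35·1.74) = 499 - 1.35·545.
So N_1* = -237/-1.35 = 176, and then N_2* = 545 - 1.74·176 = 240.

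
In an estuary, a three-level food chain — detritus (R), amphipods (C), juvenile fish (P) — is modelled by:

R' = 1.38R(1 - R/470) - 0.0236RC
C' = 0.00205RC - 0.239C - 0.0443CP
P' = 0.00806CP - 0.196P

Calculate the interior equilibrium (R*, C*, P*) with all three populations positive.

R* ≈ 275, C* ≈ 24.3, P* ≈ 7.31

From dP/dt = 0: 0.00806C* = 0.196, so C* = 24.3.
From dR/dt = 0: 1.38(1 - R*/470) = 0.0236·24.3, giving R* = 470·(1 - 0.416) = 275.
From dC/dt = 0: 0.00205·275 - 0.239 = 0.0443P*, so P* = 0.324/0.0443 = 7.31.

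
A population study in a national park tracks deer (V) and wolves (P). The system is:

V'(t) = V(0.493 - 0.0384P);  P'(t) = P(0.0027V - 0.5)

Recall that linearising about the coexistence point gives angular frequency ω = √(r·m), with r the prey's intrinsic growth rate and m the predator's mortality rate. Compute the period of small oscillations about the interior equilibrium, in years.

Here r = 0.493 and m = 0.5, so r·m = 0.246.
ω = √0.246 = 0.496 per year, hence T = 2π/ω ≈ 12.7 years.

T ≈ 12.7 years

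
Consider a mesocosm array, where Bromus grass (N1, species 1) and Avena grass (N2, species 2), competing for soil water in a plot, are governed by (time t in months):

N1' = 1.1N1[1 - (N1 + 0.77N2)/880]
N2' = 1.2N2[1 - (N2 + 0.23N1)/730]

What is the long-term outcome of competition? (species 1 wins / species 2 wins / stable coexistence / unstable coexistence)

stable coexistence

Compare the nullcline intercepts: K1/α12 = 880/0.77 = 1140 > K2 = 730; K2/α21 = 730/0.23 = 3170 > K1 = 880.
Since both inequalities hold, each species can invade when rare, so the interior equilibrium is stable.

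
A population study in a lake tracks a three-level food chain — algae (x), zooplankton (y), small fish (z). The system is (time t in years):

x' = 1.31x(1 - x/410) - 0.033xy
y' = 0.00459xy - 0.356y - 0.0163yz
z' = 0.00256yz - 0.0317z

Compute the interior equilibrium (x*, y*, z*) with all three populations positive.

From dz/dt = 0: 0.00256y* = 0.0317, so y* = 12.4.
From dx/dt = 0: 1.31(1 - x*/410) = 0.033·12.4, giving x* = 410·(1 - 0.312) = 282.
From dy/dt = 0: 0.00459·282 - 0.356 = 0.0163z*, so z* = 0.939/0.0163 = 57.6.

x* ≈ 282, y* ≈ 12.4, z* ≈ 57.6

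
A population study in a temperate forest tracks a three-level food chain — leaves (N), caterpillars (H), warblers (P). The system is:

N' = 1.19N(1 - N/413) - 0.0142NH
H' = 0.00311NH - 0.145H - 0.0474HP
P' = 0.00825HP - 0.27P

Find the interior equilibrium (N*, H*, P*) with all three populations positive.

N* ≈ 252, H* ≈ 32.7, P* ≈ 13.5

From dP/dt = 0: 0.00825H* = 0.27, so H* = 32.7.
From dN/dt = 0: 1.19(1 - N*/413) = 0.0142·32.7, giving N* = 413·(1 - 0.391) = 252.
From dH/dt = 0: 0.00311·252 - 0.145 = 0.0474P*, so P* = 0.638/0.0474 = 13.5.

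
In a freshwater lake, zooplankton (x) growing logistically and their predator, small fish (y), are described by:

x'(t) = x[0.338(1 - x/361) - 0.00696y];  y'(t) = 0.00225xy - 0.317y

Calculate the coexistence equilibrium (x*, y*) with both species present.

From dy/dt = 0 with y > 0: 0.00225x* = 0.317, so x* = 141.
Substitute into dx/dt = 0: 0.338(1 - 141/361) = 0.00696y*.
The bracket is 0.61, giving y* = 0.206/0.00696 = 29.6.

x* ≈ 141, y* ≈ 29.6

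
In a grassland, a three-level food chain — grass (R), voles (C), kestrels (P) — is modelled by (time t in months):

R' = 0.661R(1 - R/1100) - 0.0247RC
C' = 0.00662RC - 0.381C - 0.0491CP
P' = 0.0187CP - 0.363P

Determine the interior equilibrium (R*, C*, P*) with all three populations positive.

From dP/dt = 0: 0.0187C* = 0.363, so C* = 19.4.
From dR/dt = 0: 0.661(1 - R*/1100) = 0.0247·19.4, giving R* = 1100·(1 - 0.725) = 302.
From dC/dt = 0: 0.00662·302 - 0.381 = 0.0491P*, so P* = 1.62/0.0491 = 33.

R* ≈ 302, C* ≈ 19.4, P* ≈ 33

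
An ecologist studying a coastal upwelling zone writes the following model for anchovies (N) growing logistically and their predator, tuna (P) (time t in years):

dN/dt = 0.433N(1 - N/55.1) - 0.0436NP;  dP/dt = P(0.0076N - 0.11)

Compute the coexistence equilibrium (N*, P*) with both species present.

N* ≈ 14.5, P* ≈ 7.32

From dP/dt = 0 with P > 0: 0.0076N* = 0.11, so N* = 14.5.
Substitute into dN/dt = 0: 0.433(1 - 14.5/55.1) = 0.0436P*.
The bracket is 0.737, giving P* = 0.319/0.0436 = 7.32.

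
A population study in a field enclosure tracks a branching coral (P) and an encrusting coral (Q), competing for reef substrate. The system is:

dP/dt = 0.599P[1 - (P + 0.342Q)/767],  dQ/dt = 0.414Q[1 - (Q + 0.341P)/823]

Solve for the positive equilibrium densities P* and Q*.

P* ≈ 550, Q* ≈ 636

Setting both brackets to zero gives the nullclines P + 0.342Q = 767 and 0.341P + Q = 823.
Substituting Q = 823 - 0.341P into the first: P(1 - 0.342·0.341) = 767 - 0.342·823.
So P* = 486/0.883 = 550, and then Q* = 823 - 0.341·550 = 636.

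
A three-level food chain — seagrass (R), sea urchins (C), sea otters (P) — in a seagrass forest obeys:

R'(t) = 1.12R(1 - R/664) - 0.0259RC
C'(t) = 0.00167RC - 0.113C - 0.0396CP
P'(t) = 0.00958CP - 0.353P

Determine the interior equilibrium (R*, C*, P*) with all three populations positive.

From dP/dt = 0: 0.00958C* = 0.353, so C* = 36.8.
From dR/dt = 0: 1.12(1 - R*/664) = 0.0259·36.8, giving R* = 664·(1 - 0.852) = 98.2.
From dC/dt = 0: 0.00167·98.2 - 0.113 = 0.0396P*, so P* = 0.051/0.0396 = 1.29.

R* ≈ 98.2, C* ≈ 36.8, P* ≈ 1.29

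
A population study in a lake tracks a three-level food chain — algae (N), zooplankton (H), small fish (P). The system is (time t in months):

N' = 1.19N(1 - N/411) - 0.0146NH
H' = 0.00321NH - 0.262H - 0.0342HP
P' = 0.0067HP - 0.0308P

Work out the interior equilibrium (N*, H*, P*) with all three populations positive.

N* ≈ 388, H* ≈ 4.6, P* ≈ 28.7

From dP/dt = 0: 0.0067H* = 0.0308, so H* = 4.6.
From dN/dt = 0: 1.19(1 - N*/411) = 0.0146·4.6, giving N* = 411·(1 - 0.0564) = 388.
From dH/dt = 0: 0.00321·388 - 0.262 = 0.0342P*, so P* = 0.983/0.0342 = 28.7.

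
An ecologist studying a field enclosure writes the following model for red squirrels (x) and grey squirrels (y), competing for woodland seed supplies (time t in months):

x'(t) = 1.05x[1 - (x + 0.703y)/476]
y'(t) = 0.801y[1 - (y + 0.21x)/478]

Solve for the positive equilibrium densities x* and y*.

Setting both brackets to zero gives the nullclines x + 0.703y = 476 and 0.21x + y = 478.
Substituting y = 478 - 0.21x into the first: x(1 - 0.703·0.21) = 476 - 0.703·478.
So x* = 140/0.852 = 164, and then y* = 478 - 0.21·164 = 444.

x* ≈ 164, y* ≈ 444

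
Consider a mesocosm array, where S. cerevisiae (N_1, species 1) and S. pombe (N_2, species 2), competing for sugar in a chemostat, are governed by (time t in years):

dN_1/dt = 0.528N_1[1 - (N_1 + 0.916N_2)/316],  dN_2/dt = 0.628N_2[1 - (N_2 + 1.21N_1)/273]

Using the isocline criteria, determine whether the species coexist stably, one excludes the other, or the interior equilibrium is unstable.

species 1 excludes species 2

Compare the nullcline intercepts: K1/α12 = 316/0.916 = 345 > K2 = 273; K2/α21 = 273/1.21 = 226 < K1 = 316.
Since the inequalities point opposite ways, species 1 can invade but species 2 cannot.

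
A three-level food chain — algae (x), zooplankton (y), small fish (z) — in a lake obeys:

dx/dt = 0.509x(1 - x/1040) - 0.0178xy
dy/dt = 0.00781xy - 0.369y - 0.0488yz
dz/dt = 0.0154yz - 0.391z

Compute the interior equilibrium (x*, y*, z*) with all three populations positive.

x* ≈ 117, y* ≈ 25.4, z* ≈ 11.1

From dz/dt = 0: 0.0154y* = 0.391, so y* = 25.4.
From dx/dt = 0: 0.509(1 - x*/1040) = 0.0178·25.4, giving x* = 1040·(1 - 0.888) = 117.
From dy/dt = 0: 0.00781·117 - 0.369 = 0.0488z*, so z* = 0.542/0.0488 = 11.1.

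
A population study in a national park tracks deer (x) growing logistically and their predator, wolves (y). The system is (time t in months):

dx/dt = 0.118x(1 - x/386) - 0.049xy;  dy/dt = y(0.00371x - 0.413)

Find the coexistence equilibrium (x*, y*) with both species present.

x* ≈ 111, y* ≈ 1.71

From dy/dt = 0 with y > 0: 0.00371x* = 0.413, so x* = 111.
Substitute into dx/dt = 0: 0.118(1 - 111/386) = 0.049y*.
The bracket is 0.712, giving y* = 0.084/0.049 = 1.71.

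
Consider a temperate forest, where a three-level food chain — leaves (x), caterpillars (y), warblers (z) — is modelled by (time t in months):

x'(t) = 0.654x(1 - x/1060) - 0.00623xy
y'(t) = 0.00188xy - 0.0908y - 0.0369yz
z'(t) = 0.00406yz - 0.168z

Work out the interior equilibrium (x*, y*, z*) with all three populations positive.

From dz/dt = 0: 0.00406y* = 0.168, so y* = 41.4.
From dx/dt = 0: 0.654(1 - x*/1060) = 0.00623·41.4, giving x* = 1060·(1 - 0.394) = 642.
From dy/dt = 0: 0.00188·642 - 0.0908 = 0.0369z*, so z* = 1.12/0.0369 = 30.3.

x* ≈ 642, y* ≈ 41.4, z* ≈ 30.3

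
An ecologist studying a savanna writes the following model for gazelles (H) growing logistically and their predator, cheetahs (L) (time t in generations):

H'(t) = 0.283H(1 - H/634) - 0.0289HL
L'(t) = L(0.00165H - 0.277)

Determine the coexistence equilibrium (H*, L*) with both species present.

From dL/dt = 0 with L > 0: 0.00165H* = 0.277, so H* = 168.
Substitute into dH/dt = 0: 0.283(1 - 168/634) = 0.0289L*.
The bracket is 0.735, giving L* = 0.208/0.0289 = 7.2.

H* ≈ 168, L* ≈ 7.2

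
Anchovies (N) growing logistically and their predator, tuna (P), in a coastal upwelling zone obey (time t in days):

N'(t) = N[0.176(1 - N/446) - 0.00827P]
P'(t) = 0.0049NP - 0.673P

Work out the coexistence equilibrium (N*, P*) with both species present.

From dP/dt = 0 with P > 0: 0.0049N* = 0.673, so N* = 137.
Substitute into dN/dt = 0: 0.176(1 - 137/446) = 0.00827P*.
The bracket is 0.692, giving P* = 0.122/0.00827 = 14.7.

N* ≈ 137, P* ≈ 14.7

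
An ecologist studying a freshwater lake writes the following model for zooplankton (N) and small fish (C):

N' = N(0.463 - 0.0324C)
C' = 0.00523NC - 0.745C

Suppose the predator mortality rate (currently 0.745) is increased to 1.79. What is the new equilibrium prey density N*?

At the interior fixed point, setting dC/dt = 0 with C > 0 fixes N* = (predator death rate)/(NC coefficient) — independent of the other coefficients.
With the change, N* = 1.79/0.00523 = 342; it rises from 142.

N* ≈ 342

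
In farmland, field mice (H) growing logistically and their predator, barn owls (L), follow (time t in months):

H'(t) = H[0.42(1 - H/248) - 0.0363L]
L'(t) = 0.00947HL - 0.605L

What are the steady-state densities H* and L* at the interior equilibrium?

H* ≈ 63.9, L* ≈ 8.59

From dL/dt = 0 with L > 0: 0.00947H* = 0.605, so H* = 63.9.
Substitute into dH/dt = 0: 0.42(1 - 63.9/248) = 0.0363L*.
The bracket is 0.742, giving L* = 0.312/0.0363 = 8.59.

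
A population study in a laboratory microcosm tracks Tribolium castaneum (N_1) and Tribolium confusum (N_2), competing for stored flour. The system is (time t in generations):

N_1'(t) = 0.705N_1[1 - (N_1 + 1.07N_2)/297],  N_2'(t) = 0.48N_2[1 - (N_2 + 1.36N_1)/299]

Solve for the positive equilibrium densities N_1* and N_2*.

N_1* ≈ 50.4, N_2* ≈ 230

Setting both brackets to zero gives the nullclines N_1 + 1.07N_2 = 297 and 1.36N_1 + N_2 = 299.
Substituting N_2 = 299 - 1.36N_1 into the first: N_1(1 - 1.07·1.36) = 297 - 1.07·299.
So N_1* = -22.9/-0.455 = 50.4, and then N_2* = 299 - 1.36·50.4 = 230.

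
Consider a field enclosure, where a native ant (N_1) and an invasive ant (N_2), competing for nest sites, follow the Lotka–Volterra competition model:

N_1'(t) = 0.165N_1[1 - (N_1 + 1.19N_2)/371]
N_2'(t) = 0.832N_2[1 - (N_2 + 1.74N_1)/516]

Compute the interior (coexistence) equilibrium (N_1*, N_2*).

N_1* ≈ 227, N_2* ≈ 121

Setting both brackets to zero gives the nullclines N_1 + 1.19N_2 = 371 and 1.74N_1 + N_2 = 516.
Substituting N_2 = 516 - 1.74N_1 into the first: N_1(1 - 1.19·1.74) = 371 - 1.19·516.
So N_1* = -243/-1.07 = 227, and then N_2* = 516 - 1.74·227 = 121.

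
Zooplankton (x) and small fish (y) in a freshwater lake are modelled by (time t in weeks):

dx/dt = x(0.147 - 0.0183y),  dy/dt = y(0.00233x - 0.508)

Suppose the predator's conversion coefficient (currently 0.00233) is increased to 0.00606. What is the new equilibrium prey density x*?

At the interior fixed point, setting dy/dt = 0 with y > 0 fixes x* = (predator death rate)/(xy coefficient) — independent of the other coefficients.
With the change, x* = 0.508/0.00606 = 83.8; it falls from 218.

x* ≈ 83.8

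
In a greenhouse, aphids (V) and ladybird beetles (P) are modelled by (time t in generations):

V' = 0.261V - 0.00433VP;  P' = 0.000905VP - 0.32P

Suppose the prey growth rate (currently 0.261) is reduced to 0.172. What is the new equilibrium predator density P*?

At the interior fixed point, setting dV/dt = 0 with V > 0 fixes P* = (prey growth rate)/(VP coefficient) — independent of the other coefficients.
With the change, P* = 0.172/0.00433 = 39.7; it falls from 60.3.

P* ≈ 39.7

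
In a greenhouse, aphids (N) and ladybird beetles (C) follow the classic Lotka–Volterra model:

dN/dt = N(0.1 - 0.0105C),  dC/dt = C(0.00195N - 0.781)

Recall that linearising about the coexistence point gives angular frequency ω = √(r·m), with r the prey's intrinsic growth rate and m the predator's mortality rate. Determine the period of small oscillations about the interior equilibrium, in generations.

Here r = 0.1 and m = 0.781, so r·m = 0.0781.
ω = √0.0781 = 0.279 per generation, hence T = 2π/ω ≈ 22.5 generations.

T ≈ 22.5 generations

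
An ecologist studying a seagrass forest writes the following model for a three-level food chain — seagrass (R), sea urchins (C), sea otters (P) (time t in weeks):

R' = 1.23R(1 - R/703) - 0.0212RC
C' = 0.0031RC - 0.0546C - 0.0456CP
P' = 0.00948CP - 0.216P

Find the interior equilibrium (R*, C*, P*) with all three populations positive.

R* ≈ 427, C* ≈ 22.8, P* ≈ 27.8

From dP/dt = 0: 0.00948C* = 0.216, so C* = 22.8.
From dR/dt = 0: 1.23(1 - R*/703) = 0.0212·22.8, giving R* = 703·(1 - 0.393) = 427.
From dC/dt = 0: 0.0031·427 - 0.0546 = 0.0456P*, so P* = 1.27/0.0456 = 27.8.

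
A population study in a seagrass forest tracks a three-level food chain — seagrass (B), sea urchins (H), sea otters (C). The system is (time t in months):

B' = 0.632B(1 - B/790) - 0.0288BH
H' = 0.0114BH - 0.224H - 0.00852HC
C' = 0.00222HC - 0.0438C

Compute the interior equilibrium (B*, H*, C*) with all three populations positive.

B* ≈ 79.7, H* ≈ 19.7, C* ≈ 80.4

From dC/dt = 0: 0.00222H* = 0.0438, so H* = 19.7.
From dB/dt = 0: 0.632(1 - B*/790) = 0.0288·19.7, giving B* = 790·(1 - 0.899) = 79.7.
From dH/dt = 0: 0.0114·79.7 - 0.224 = 0.00852C*, so C* = 0.685/0.00852 = 80.4.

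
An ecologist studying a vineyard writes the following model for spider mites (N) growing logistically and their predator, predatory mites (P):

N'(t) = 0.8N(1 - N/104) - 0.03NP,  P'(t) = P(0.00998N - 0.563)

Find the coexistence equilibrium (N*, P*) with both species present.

From dP/dt = 0 with P > 0: 0.00998N* = 0.563, so N* = 56.4.
Substitute into dN/dt = 0: 0.8(1 - 56.4/104) = 0.03P*.
The bracket is 0.458, giving P* = 0.366/0.03 = 12.2.

N* ≈ 56.4, P* ≈ 12.2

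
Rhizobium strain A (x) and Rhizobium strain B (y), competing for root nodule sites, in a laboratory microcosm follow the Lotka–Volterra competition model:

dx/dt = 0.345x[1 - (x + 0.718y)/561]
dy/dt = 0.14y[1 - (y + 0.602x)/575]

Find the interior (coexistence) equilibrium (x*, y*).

Setting both brackets to zero gives the nullclines x + 0.718y = 561 and 0.602x + y = 575.
Substituting y = 575 - 0.602x into the first: x(1 - 0.718·0.602) = 561 - 0.718·575.
So x* = 148/0.568 = 261, and then y* = 575 - 0.602·261 = 418.

x* ≈ 261, y* ≈ 418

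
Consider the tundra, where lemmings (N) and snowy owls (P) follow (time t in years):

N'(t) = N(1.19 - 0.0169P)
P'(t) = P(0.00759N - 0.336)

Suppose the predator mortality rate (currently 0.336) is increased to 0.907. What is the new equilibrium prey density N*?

N* ≈ 119

At the interior fixed point, setting dP/dt = 0 with P > 0 fixes N* = (predator death rate)/(NP coefficient) — independent of the other coefficients.
With the change, N* = 0.907/0.00759 = 119; it rises from 44.3.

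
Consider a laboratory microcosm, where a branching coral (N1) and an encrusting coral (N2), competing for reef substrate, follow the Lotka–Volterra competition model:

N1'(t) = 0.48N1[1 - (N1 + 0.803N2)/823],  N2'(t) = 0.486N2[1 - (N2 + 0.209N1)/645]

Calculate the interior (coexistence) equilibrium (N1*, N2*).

Setting both brackets to zero gives the nullclines N1 + 0.803N2 = 823 and 0.209N1 + N2 = 645.
Substituting N2 = 645 - 0.209N1 into the first: N1(1 - 0.803·0.209) = 823 - 0.803·645.
So N1* = 305/0.832 = 367, and then N2* = 645 - 0.209·367 = 568.

N1* ≈ 367, N2* ≈ 568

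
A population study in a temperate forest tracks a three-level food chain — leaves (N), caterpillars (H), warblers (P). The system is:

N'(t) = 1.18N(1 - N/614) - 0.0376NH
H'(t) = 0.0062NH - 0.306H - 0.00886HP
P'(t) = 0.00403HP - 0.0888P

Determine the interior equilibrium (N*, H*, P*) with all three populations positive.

N* ≈ 183, H* ≈ 22, P* ≈ 93.4

From dP/dt = 0: 0.00403H* = 0.0888, so H* = 22.
From dN/dt = 0: 1.18(1 - N*/614) = 0.0376·22, giving N* = 614·(1 - 0.702) = 183.
From dH/dt = 0: 0.0062·183 - 0.306 = 0.00886P*, so P* = 0.828/0.00886 = 93.4.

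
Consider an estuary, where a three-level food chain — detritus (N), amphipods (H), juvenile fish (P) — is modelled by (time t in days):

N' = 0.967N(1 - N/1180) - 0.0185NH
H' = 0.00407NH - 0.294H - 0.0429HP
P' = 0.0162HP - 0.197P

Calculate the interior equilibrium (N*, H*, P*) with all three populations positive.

N* ≈ 905, H* ≈ 12.2, P* ≈ 79.1

From dP/dt = 0: 0.0162H* = 0.197, so H* = 12.2.
From dN/dt = 0: 0.967(1 - N*/1180) = 0.0185·12.2, giving N* = 1180·(1 - 0.233) = 905.
From dH/dt = 0: 0.00407·905 - 0.294 = 0.0429P*, so P* = 3.39/0.0429 = 79.1.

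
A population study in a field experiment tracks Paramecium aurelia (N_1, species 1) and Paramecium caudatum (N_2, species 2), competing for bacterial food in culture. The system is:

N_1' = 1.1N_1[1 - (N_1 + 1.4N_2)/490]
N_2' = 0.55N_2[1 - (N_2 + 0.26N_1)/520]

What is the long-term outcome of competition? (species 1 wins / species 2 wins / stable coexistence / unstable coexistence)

species 2 excludes species 1

Compare the nullcline intercepts: K1/α12 = 490/1.4 = 350 < K2 = 520; K2/α21 = 520/0.26 = 2000 > K1 = 490.
Since the inequalities point opposite ways, species 2 can invade but species 1 cannot.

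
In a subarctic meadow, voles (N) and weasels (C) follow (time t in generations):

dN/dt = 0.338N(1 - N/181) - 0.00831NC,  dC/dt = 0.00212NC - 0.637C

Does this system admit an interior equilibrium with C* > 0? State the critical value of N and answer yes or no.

Threshold N = 300; K < 300, so no, the predator goes extinct.

The predator equation gives dC/dt > 0 only when N > 0.637/0.00212 = 300.
Without the predator, N → K = 181. Since 181 < 300, the predator cannot invade.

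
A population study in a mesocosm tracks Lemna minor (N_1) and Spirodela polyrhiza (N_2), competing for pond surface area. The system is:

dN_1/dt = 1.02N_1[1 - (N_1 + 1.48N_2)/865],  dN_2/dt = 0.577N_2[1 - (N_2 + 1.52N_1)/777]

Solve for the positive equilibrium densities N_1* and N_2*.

Setting both brackets to zero gives the nullclines N_1 + 1.48N_2 = 865 and 1.52N_1 + N_2 = 777.
Substituting N_2 = 777 - 1.52N_1 into the first: N_1(1 - 1.48·1.52) = 865 - 1.48·777.
So N_1* = -285/-1.25 = 228, and then N_2* = 777 - 1.52·228 = 430.

N_1* ≈ 228, N_2* ≈ 430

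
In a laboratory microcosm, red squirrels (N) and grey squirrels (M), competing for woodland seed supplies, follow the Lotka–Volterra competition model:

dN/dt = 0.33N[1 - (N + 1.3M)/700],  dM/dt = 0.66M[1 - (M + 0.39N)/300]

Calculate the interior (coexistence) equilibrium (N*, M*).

N* ≈ 629, M* ≈ 54.8

Setting both brackets to zero gives the nullclines N + 1.3M = 700 and 0.39N + M = 300.
Substituting M = 300 - 0.39N into the first: N(1 - 1.3·0.39) = 700 - 1.3·300.
So N* = 310/0.493 = 629, and then M* = 300 - 0.39·629 = 54.8.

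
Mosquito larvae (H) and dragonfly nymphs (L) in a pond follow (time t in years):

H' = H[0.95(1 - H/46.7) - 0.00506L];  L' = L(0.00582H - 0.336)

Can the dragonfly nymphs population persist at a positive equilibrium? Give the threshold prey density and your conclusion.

The predator equation gives dL/dt > 0 only when H > 0.336/0.00582 = 57.7.
Without the predator, H → K = 46.7. Since 46.7 < 57.7, the predator cannot invade.

Threshold H = 57.7; K < 57.7, so no, the predator goes extinct.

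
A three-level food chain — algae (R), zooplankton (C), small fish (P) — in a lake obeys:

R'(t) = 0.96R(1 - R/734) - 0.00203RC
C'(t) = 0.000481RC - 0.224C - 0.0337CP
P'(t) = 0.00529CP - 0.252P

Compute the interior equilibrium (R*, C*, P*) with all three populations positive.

From dP/dt = 0: 0.00529C* = 0.252, so C* = 47.6.
From dR/dt = 0: 0.96(1 - R*/734) = 0.00203·47.6, giving R* = 734·(1 - 0.101) = 660.
From dC/dt = 0: 0.000481·660 - 0.224 = 0.0337P*, so P* = 0.0935/0.0337 = 2.77.

R* ≈ 660, C* ≈ 47.6, P* ≈ 2.77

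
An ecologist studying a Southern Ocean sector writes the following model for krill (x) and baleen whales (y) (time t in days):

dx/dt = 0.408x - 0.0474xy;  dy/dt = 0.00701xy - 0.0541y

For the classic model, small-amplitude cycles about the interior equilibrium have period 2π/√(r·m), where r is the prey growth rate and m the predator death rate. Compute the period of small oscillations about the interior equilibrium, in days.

T ≈ 42.3 days

Here r = 0.408 and m = 0.0541, so r·m = 0.0221.
ω = √0.0221 = 0.149 per day, hence T = 2π/ω ≈ 42.3 days.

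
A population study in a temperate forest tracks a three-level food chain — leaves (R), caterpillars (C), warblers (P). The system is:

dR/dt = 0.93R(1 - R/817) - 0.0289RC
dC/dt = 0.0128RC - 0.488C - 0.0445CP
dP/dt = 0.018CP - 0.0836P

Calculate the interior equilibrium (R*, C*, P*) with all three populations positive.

From dP/dt = 0: 0.018C* = 0.0836, so C* = 4.64.
From dR/dt = 0: 0.93(1 - R*/817) = 0.0289·4.64, giving R* = 817·(1 - 0.144) = 699.
From dC/dt = 0: 0.0128·699 - 0.488 = 0.0445P*, so P* = 8.46/0.0445 = 190.

R* ≈ 699, C* ≈ 4.64, P* ≈ 190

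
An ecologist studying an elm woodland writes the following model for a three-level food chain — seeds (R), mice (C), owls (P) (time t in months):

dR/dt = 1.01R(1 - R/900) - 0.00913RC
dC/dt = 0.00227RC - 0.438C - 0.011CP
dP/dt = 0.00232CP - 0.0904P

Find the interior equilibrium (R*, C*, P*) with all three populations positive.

R* ≈ 583, C* ≈ 39, P* ≈ 80.5

From dP/dt = 0: 0.00232C* = 0.0904, so C* = 39.
From dR/dt = 0: 1.01(1 - R*/900) = 0.00913·39, giving R* = 900·(1 - 0.352) = 583.
From dC/dt = 0: 0.00227·583 - 0.438 = 0.011P*, so P* = 0.885/0.011 = 80.5.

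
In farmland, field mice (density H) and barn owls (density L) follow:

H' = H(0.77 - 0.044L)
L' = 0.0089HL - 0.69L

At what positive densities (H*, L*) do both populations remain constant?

Set dL/dt = 0 with L > 0: 0.0089H - 0.69 = 0, so H* = 0.69/0.0089 = 77.5.
Set dH/dt = 0 with H > 0: 0.77 - 0.044L = 0, so L* = 0.77/0.044 = 17.5.

H* ≈ 77.5, L* ≈ 17.5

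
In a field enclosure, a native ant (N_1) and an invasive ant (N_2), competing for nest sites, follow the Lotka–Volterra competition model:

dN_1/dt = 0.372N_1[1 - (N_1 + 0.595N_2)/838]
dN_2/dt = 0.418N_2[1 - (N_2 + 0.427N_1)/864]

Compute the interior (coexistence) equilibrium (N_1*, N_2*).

Setting both brackets to zero gives the nullclines N_1 + 0.595N_2 = 838 and 0.427N_1 + N_2 = 864.
Substituting N_2 = 864 - 0.427N_1 into the first: N_1(1 - 0.595·0.427) = 838 - 0.595·864.
So N_1* = 324/0.746 = 434, and then N_2* = 864 - 0.427·434 = 679.

N_1* ≈ 434, N_2* ≈ 679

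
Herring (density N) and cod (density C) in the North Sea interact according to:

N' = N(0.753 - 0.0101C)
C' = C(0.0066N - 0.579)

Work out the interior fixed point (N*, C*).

Set dC/dt = 0 with C > 0: 0.0066N - 0.579 = 0, so N* = 0.579/0.0066 = 87.7.
Set dN/dt = 0 with N > 0: 0.753 - 0.0101C = 0, so C* = 0.753/0.0101 = 74.6.

N* ≈ 87.7, C* ≈ 74.6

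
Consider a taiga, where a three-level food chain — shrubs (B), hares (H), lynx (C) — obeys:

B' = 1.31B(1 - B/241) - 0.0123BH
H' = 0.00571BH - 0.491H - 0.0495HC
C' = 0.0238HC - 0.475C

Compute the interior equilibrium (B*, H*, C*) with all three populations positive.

B* ≈ 196, H* ≈ 20, C* ≈ 12.7

From dC/dt = 0: 0.0238H* = 0.475, so H* = 20.
From dB/dt = 0: 1.31(1 - B*/241) = 0.0123·20, giving B* = 241·(1 - 0.187) = 196.
From dH/dt = 0: 0.00571·196 - 0.491 = 0.0495C*, so C* = 0.627/0.0495 = 12.7.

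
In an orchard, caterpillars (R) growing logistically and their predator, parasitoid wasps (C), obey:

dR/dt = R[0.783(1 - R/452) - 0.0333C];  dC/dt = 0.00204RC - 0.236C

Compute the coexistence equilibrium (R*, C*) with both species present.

From dC/dt = 0 with C > 0: 0.00204R* = 0.236, so R* = 116.
Substitute into dR/dt = 0: 0.783(1 - 116/452) = 0.0333C*.
The bracket is 0.744, giving C* = 0.583/0.0333 = 17.5.

R* ≈ 116, C* ≈ 17.5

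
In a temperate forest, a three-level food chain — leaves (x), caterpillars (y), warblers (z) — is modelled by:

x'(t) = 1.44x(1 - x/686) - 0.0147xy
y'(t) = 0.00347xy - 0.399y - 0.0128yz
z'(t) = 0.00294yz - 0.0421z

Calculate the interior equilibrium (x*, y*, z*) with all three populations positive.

x* ≈ 586, y* ≈ 14.3, z* ≈ 128

From dz/dt = 0: 0.00294y* = 0.0421, so y* = 14.3.
From dx/dt = 0: 1.44(1 - x*/686) = 0.0147·14.3, giving x* = 686·(1 - 0.146) = 586.
From dy/dt = 0: 0.00347·586 - 0.399 = 0.0128z*, so z* = 1.63/0.0128 = 128.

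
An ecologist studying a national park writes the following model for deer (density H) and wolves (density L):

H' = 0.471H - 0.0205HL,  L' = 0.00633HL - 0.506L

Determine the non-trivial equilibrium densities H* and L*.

H* ≈ 79.9, L* ≈ 23

Set dL/dt = 0 with L > 0: 0.00633H - 0.506 = 0, so H* = 0.506/0.00633 = 79.9.
Set dH/dt = 0 with H > 0: 0.471 - 0.0205L = 0, so L* = 0.471/0.0205 = 23.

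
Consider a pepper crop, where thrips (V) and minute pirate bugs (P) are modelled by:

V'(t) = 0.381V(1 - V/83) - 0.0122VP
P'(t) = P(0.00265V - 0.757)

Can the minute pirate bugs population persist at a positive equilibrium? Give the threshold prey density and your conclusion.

Threshold V = 286; K < 286, so no, the predator goes extinct.

The predator equation gives dP/dt > 0 only when V > 0.757/0.00265 = 286.
Without the predator, V → K = 83. Since 83 < 286, the predator cannot invade.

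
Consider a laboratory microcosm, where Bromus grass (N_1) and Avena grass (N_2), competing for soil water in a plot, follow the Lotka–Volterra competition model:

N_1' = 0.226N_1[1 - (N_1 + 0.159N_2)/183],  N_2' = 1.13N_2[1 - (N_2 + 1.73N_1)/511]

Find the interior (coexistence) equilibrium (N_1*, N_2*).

Setting both brackets to zero gives the nullclines N_1 + 0.159N_2 = 183 and 1.73N_1 + N_2 = 511.
Substituting N_2 = 511 - 1.73N_1 into the first: N_1(1 - 0.159·1.73) = 183 - 0.159·511.
So N_1* = 102/0.725 = 140, and then N_2* = 511 - 1.73·140 = 268.

N_1* ≈ 140, N_2* ≈ 268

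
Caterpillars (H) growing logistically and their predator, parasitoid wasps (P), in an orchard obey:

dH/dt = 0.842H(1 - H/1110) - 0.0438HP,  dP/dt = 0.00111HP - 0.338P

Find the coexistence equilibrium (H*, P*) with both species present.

From dP/dt = 0 with P > 0: 0.00111H* = 0.338, so H* = 305.
Substitute into dH/dt = 0: 0.842(1 - 305/1110) = 0.0438P*.
The bracket is 0.726, giving P* = 0.611/0.0438 = 14.

H* ≈ 305, P* ≈ 14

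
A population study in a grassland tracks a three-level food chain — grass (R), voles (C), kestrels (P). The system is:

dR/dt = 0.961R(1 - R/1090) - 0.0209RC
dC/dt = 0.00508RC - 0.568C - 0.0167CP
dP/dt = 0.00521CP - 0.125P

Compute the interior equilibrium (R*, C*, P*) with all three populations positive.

From dP/dt = 0: 0.00521C* = 0.125, so C* = 24.
From dR/dt = 0: 0.961(1 - R*/1090) = 0.0209·24, giving R* = 1090·(1 - 0.522) = 521.
From dC/dt = 0: 0.00508·521 - 0.568 = 0.0167P*, so P* = 2.08/0.0167 = 125.

R* ≈ 521, C* ≈ 24, P* ≈ 125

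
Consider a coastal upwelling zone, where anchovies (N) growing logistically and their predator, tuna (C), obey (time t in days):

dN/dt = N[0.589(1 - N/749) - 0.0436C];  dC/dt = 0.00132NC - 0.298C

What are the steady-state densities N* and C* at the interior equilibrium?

N* ≈ 226, C* ≈ 9.44

From dC/dt = 0 with C > 0: 0.00132N* = 0.298, so N* = 226.
Substitute into dN/dt = 0: 0.589(1 - 226/749) = 0.0436C*.
The bracket is 0.699, giving C* = 0.411/0.0436 = 9.44.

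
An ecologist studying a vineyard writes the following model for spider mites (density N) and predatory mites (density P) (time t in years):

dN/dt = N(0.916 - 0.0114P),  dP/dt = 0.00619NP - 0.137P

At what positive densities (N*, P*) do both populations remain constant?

Set dP/dt = 0 with P > 0: 0.00619N - 0.137 = 0, so N* = 0.137/0.00619 = 22.1.
Set dN/dt = 0 with N > 0: 0.916 - 0.0114P = 0, so P* = 0.916/0.0114 = 80.4.

N* ≈ 22.1, P* ≈ 80.4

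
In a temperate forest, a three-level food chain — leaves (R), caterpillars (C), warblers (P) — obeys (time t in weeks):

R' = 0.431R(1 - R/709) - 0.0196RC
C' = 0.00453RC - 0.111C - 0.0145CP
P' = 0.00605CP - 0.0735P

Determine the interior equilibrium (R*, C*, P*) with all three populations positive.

R* ≈ 317, C* ≈ 12.1, P* ≈ 91.5

From dP/dt = 0: 0.00605C* = 0.0735, so C* = 12.1.
From dR/dt = 0: 0.431(1 - R*/709) = 0.0196·12.1, giving R* = 709·(1 - 0.552) = 317.
From dC/dt = 0: 0.00453·317 - 0.111 = 0.0145P*, so P* = 1.33/0.0145 = 91.5.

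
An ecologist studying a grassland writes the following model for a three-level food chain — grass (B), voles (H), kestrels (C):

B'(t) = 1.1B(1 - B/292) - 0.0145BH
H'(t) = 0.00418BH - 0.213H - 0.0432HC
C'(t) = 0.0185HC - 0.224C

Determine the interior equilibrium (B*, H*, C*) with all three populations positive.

B* ≈ 245, H* ≈ 12.1, C* ≈ 18.8

From dC/dt = 0: 0.0185H* = 0.224, so H* = 12.1.
From dB/dt = 0: 1.1(1 - B*/292) = 0.0145·12.1, giving B* = 292·(1 - 0.16) = 245.
From dH/dt = 0: 0.00418·245 - 0.213 = 0.0432C*, so C* = 0.813/0.0432 = 18.8.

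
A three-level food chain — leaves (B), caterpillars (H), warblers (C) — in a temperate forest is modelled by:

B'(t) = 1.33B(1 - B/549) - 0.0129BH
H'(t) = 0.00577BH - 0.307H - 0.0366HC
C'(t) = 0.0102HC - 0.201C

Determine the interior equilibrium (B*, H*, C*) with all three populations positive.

From dC/dt = 0: 0.0102H* = 0.201, so H* = 19.7.
From dB/dt = 0: 1.33(1 - B*/549) = 0.0129·19.7, giving B* = 549·(1 - 0.191) = 444.
From dH/dt = 0: 0.00577·444 - 0.307 = 0.0366C*, so C* = 2.26/0.0366 = 61.6.

B* ≈ 444, H* ≈ 19.7, C* ≈ 61.6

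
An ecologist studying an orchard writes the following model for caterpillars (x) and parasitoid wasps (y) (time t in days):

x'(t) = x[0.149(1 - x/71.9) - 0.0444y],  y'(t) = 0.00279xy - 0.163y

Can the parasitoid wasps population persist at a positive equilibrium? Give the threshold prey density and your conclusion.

The predator equation gives dy/dt > 0 only when x > 0.163/0.00279 = 58.4.
Without the predator, x → K = 71.9. Since 71.9 > 58.4, the predator can invade and persist.

Threshold x = 58.4; K > 58.4, so yes, the predator persists.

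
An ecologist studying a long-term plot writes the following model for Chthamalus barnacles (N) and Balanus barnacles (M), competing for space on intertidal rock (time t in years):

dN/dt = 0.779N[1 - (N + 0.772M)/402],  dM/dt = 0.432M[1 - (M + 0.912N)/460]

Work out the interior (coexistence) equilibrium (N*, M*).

N* ≈ 158, M* ≈ 316

Setting both brackets to zero gives the nullclines N + 0.772M = 402 and 0.912N + M = 460.
Substituting M = 460 - 0.912N into the first: N(1 - 0.772·0.912) = 402 - 0.772·460.
So N* = 46.9/0.296 = 158, and then M* = 460 - 0.912·158 = 316.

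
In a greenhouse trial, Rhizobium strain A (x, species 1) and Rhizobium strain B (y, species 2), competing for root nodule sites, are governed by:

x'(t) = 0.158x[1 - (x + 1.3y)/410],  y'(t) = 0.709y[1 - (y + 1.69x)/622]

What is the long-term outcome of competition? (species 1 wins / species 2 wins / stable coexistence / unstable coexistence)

Compare the nullcline intercepts: K1/α12 = 410/1.3 = 315 < K2 = 622; K2/α21 = 622/1.69 = 368 < K1 = 410.
Since both are reversed, neither can invade when rare; the interior point is a saddle.

unstable coexistence (outcome depends on initial conditions)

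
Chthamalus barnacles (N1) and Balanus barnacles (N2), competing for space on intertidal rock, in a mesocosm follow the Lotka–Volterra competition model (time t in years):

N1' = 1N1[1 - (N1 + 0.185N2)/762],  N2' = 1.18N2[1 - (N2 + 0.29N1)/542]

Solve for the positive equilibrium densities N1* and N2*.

N1* ≈ 699, N2* ≈ 339

Setting both brackets to zero gives the nullclines N1 + 0.185N2 = 762 and 0.29N1 + N2 = 542.
Substituting N2 = 542 - 0.29N1 into the first: N1(1 - 0.185·0.29) = 762 - 0.185·542.
So N1* = 662/0.946 = 699, and then N2* = 542 - 0.29·699 = 339.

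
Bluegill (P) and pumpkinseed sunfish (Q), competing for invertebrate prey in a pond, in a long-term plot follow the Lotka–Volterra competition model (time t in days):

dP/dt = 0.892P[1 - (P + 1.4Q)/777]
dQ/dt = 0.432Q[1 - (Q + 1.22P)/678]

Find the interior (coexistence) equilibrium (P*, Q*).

P* ≈ 243, Q* ≈ 381

Setting both brackets to zero gives the nullclines P + 1.4Q = 777 and 1.22P + Q = 678.
Substituting Q = 678 - 1.22P into the first: P(1 - 1.4·1.22) = 777 - 1.4·678.
So P* = -172/-0.708 = 243, and then Q* = 678 - 1.22·243 = 381.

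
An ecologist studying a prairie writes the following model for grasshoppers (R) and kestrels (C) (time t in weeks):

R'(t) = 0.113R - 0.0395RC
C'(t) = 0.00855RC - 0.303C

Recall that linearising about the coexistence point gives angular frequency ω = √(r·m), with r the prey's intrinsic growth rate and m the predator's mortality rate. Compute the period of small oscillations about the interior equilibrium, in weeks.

T ≈ 34 weeks

Here r = 0.113 and m = 0.303, so r·m = 0.0342.
ω = √0.0342 = 0.185 per week, hence T = 2π/ω ≈ 34 weeks.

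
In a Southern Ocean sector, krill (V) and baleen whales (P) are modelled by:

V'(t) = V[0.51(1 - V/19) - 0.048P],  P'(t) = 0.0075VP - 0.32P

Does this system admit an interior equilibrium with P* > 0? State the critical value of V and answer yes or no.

The predator equation gives dP/dt > 0 only when V > 0.32/0.0075 = 42.7.
Without the predator, V → K = 19. Since 19 < 42.7, the predator cannot invade.

Threshold V = 42.7; K < 42.7, so no, the predator goes extinct.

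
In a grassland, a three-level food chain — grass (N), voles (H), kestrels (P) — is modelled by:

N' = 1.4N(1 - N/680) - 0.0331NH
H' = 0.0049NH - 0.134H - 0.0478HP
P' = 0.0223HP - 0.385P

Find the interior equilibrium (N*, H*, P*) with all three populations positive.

N* ≈ 402, H* ≈ 17.3, P* ≈ 38.5

From dP/dt = 0: 0.0223H* = 0.385, so H* = 17.3.
From dN/dt = 0: 1.4(1 - N*/680) = 0.0331·17.3, giving N* = 680·(1 - 0.408) = 402.
From dH/dt = 0: 0.0049·402 - 0.134 = 0.0478P*, so P* = 1.84/0.0478 = 38.5.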